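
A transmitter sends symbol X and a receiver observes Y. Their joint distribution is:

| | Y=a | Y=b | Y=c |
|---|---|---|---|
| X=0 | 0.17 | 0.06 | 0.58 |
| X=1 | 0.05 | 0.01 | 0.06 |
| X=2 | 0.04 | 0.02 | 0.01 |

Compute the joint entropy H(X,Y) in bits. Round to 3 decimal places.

H(X,Y) = −Σ p(x,y)·log₂ p(x,y) over all 9 cells.
  cell (0,a): −0.17·log₂0.17 = 0.4346
  cell (0,b): −0.06·log₂0.06 = 0.2435
  cell (0,c): −0.58·log₂0.58 = 0.4558
  cell (1,a): −0.05·log₂0.05 = 0.2161
  cell (1,b): −0.01·log₂0.01 = 0.0664
  cell (1,c): −0.06·log₂0.06 = 0.2435
  cell (2,a): −0.04·log₂0.04 = 0.1858
  cell (2,b): −0.02·log₂0.02 = 0.1129
  cell (2,c): −0.01·log₂0.01 = 0.0664
Sum = 2.025 bits.

2.025 bits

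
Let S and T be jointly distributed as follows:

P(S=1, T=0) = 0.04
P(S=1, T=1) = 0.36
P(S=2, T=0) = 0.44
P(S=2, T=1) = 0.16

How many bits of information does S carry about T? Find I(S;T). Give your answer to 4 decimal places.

Marginals: p(S) = (0.4000, 0.6000), p(T) = (0.4800, 0.5200).
I(S;T) = H(S) + H(T) − H(S,T).
H(S) = 0.9710, H(T) = 0.9988, H(S,T) = 1.6605.
I(S;T) = 0.9710 + 0.9988 − 1.6605 = 0.3093 bits.

0.3093 bits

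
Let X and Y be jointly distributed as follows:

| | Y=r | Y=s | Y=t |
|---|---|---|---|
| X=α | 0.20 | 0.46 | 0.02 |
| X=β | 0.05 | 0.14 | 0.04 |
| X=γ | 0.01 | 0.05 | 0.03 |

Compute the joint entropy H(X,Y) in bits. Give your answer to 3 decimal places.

2.326 bits

H(X,Y) = −Σ p(x,y)·log₂ p(x,y) over all 9 cells.
  cell (α,r): −0.20·log₂0.20 = 0.4644
  cell (α,s): −0.46·log₂0.46 = 0.5153
  cell (α,t): −0.02·log₂0.02 = 0.1129
  cell (β,r): −0.05·log₂0.05 = 0.2161
  cell (β,s): −0.14·log₂0.14 = 0.3971
  cell (β,t): −0.04·log₂0.04 = 0.1858
  cell (γ,r): −0.01·log₂0.01 = 0.0664
  cell (γ,s): −0.05·log₂0.05 = 0.2161
  cell (γ,t): −0.03·log₂0.03 = 0.1518
Sum = 2.326 bits.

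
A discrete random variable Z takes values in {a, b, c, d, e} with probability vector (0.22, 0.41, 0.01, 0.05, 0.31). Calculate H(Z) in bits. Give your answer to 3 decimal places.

H(Z) = −Σ p·log₂ p.
  −(0.22)·log₂(0.22) = 0.4806
  −(0.41)·log₂(0.41) = 0.5274
  −(0.01)·log₂(0.01) = 0.0664
  −(0.05)·log₂(0.05) = 0.2161
  −(0.31)·log₂(0.31) = 0.5238
Sum: 0.4806 + 0.5274 + 0.0664 + 0.2161 + 0.5238 = 1.814 bits.

1.814 bits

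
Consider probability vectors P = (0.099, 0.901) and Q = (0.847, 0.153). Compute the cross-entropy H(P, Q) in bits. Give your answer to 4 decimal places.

2.4640 bits

H(P,Q) = −Σ p·log₂ q.
  −0.099·log₂(0.847) = 0.02372
  −0.901·log₂(0.153) = 2.44027
H(P,Q) = 2.4640 bits.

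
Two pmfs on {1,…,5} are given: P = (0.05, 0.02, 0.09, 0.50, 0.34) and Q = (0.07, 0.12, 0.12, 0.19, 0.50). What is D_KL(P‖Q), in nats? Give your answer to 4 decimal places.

0.2741 nats

D(P‖Q) = Σ p·ln(p/q).
  0.05·ln(0.05/0.07) = -0.01682
  0.02·ln(0.02/0.12) = -0.03584
  0.09·ln(0.09/0.12) = -0.02589
  0.50·ln(0.50/0.19) = 0.48379
  0.34·ln(0.34/0.50) = -0.13113
D(P‖Q) = 0.2741 nats.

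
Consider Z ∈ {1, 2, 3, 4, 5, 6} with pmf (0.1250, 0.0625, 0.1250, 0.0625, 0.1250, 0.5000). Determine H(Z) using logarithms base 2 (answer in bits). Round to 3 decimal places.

H(Z) = −Σ p·log₂ p.
  −(0.1250)·log₂(0.1250) = 0.3750
  −(0.0625)·log₂(0.0625) = 0.2500
  −(0.1250)·log₂(0.1250) = 0.3750
  −(0.0625)·log₂(0.0625) = 0.2500
  −(0.1250)·log₂(0.1250) = 0.3750
  −(0.5000)·log₂(0.5000) = 0.5000
Sum: 0.3750 + 0.2500 + 0.3750 + 0.2500 + 0.3750 + 0.5000 = 2.125 bits.

2.125 bits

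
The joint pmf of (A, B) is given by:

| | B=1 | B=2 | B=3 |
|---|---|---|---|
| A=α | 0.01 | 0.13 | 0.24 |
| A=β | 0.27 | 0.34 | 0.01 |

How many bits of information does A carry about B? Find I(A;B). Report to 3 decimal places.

Marginals: p(A) = (0.3800, 0.6200), p(B) = (0.2800, 0.4700, 0.2500).
I(A;B) = Σ p(x,y)·log₂[p(x,y)/(p(x)p(y))].
  (α,1): 0.01·log₂(0.0940) = -0.0341
  (α,2): 0.13·log₂(0.7279) = -0.0596
  (α,3): 0.24·log₂(2.5263) = 0.3209
  (β,1): 0.27·log₂(1.5553) = 0.1720
  (β,2): 0.34·log₂(1.1668) = 0.0757
  (β,3): 0.01·log₂(0.0645) = -0.0395
Sum = 0.435 bits.

0.435 bits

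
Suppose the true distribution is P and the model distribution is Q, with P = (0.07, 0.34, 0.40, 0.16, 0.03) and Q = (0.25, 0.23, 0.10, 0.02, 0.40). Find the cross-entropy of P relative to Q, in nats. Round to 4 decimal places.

2.1712 nats

H(P,Q) = −Σ p·ln q.
  −0.07·ln(0.25) = 0.09704
  −0.34·ln(0.23) = 0.49969
  −0.40·ln(0.10) = 0.92103
  −0.16·ln(0.02) = 0.62592
  −0.03·ln(0.40) = 0.02749
H(P,Q) = 2.1712 nats.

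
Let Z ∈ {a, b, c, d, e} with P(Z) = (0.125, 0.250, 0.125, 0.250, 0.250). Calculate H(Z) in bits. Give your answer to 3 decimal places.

H(Z) = −Σ p·log₂ p.
  −(0.125)·log₂(0.125) = 0.3750
  −(0.250)·log₂(0.250) = 0.5000
  −(0.125)·log₂(0.125) = 0.3750
  −(0.250)·log₂(0.250) = 0.5000
  −(0.250)·log₂(0.250) = 0.5000
Sum: 0.3750 + 0.5000 + 0.3750 + 0.5000 + 0.5000 = 2.250 bits.

2.250 bits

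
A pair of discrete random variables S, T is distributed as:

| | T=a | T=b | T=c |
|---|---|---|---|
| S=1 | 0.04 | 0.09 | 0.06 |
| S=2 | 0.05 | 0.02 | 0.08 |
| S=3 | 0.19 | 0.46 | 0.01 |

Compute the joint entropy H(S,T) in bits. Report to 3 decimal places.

2.399 bits

H(S,T) = −Σ p(x,y)·log₂ p(x,y) over all 9 cells.
  cell (1,a): −0.04·log₂0.04 = 0.1858
  cell (1,b): −0.09·log₂0.09 = 0.3127
  cell (1,c): −0.06·log₂0.06 = 0.2435
  cell (2,a): −0.05·log₂0.05 = 0.2161
  cell (2,b): −0.02·log₂0.02 = 0.1129
  cell (2,c): −0.08·log₂0.08 = 0.2915
  cell (3,a): −0.19·log₂0.19 = 0.4552
  cell (3,b): −0.46·log₂0.46 = 0.5153
  cell (3,c): −0.01·log₂0.01 = 0.0664
Sum = 2.399 bits.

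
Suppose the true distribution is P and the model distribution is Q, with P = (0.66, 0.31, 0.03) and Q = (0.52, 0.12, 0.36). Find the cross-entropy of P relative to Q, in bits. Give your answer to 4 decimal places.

H(P,Q) = −Σ p·log₂ q.
  −0.66·log₂(0.52) = 0.62265
  −0.31·log₂(0.12) = 0.94826
  −0.03·log₂(0.36) = 0.04422
H(P,Q) = 1.6151 bits.

1.6151 bits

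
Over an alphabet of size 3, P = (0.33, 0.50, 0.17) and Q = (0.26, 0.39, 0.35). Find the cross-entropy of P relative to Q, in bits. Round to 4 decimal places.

H(P,Q) = −Σ p·log₂ q.
  −0.33·log₂(0.26) = 0.64133
  −0.50·log₂(0.39) = 0.67923
  −0.17·log₂(0.35) = 0.25748
H(P,Q) = 1.5780 bits.

1.5780 bits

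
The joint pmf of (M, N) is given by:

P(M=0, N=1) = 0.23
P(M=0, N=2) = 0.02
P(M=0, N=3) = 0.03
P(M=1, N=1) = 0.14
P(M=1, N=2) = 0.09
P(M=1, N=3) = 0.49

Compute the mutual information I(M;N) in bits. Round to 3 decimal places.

Marginals: p(M) = (0.2800, 0.7200), p(N) = (0.3700, 0.1100, 0.5200).
I(M;N) = Σ p(x,y)·log₂[p(x,y)/(p(x)p(y))].
  (0,1): 0.23·log₂(2.2201) = 0.2646
  (0,2): 0.02·log₂(0.6494) = -0.0125
  (0,3): 0.03·log₂(0.2060) = -0.0684
  (1,1): 0.14·log₂(0.5255) = -0.1299
  (1,2): 0.09·log₂(1.1364) = 0.0166
  (1,3): 0.49·log₂(1.3088) = 0.1902
Sum = 0.261 bits.

0.261 bits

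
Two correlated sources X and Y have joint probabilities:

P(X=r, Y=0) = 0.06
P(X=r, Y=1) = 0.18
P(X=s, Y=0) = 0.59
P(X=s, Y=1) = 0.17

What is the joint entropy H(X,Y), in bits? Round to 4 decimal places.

1.5725 bits

H(X,Y) = −Σ p(x,y)·log₂ p(x,y) over all 4 cells.
  cell (r,0): −0.06·log₂0.06 = 0.24353
  cell (r,1): −0.18·log₂0.18 = 0.44531
  cell (s,0): −0.59·log₂0.59 = 0.44912
  cell (s,1): −0.17·log₂0.17 = 0.43459
Sum = 1.5725 bits.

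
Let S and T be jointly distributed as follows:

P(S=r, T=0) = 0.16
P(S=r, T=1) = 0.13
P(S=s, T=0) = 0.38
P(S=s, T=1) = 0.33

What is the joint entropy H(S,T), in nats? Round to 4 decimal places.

1.2920 nats

H(S,T) = −Σ p(x,y)·ln p(x,y) over all 4 cells.
  cell (r,0): −0.16·ln0.16 = 0.29321
  cell (r,1): −0.13·ln0.13 = 0.26523
  cell (s,0): −0.38·ln0.38 = 0.36768
  cell (s,1): −0.33·ln0.33 = 0.36586
Sum = 1.2920 nats.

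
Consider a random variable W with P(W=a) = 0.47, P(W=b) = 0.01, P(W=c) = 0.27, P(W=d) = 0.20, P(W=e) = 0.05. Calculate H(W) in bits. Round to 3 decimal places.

H(W) = −Σ p·log₂ p.
  −(0.47)·log₂(0.47) = 0.5120
  −(0.01)·log₂(0.01) = 0.0664
  −(0.27)·log₂(0.27) = 0.5100
  −(0.20)·log₂(0.20) = 0.4644
  −(0.05)·log₂(0.05) = 0.2161
Sum: 0.5120 + 0.0664 + 0.5100 + 0.4644 + 0.2161 = 1.769 bits.

1.769 bits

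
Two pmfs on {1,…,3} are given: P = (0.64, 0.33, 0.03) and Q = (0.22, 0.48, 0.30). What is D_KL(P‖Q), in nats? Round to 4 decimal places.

0.4907 nats

D(P‖Q) = Σ p·ln(p/q).
  0.64·ln(0.64/0.22) = 0.68342
  0.33·ln(0.33/0.48) = -0.12365
  0.03·ln(0.03/0.30) = -0.06908
D(P‖Q) = 0.4907 nats.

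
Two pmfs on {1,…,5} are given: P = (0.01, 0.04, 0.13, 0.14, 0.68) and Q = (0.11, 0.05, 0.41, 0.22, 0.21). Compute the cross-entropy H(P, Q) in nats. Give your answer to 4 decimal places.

1.5310 nats

H(P,Q) = −Σ p·ln q.
  −0.01·ln(0.11) = 0.02207
  −0.04·ln(0.05) = 0.11983
  −0.13·ln(0.41) = 0.11591
  −0.14·ln(0.22) = 0.21198
  −0.68·ln(0.21) = 1.06124
H(P,Q) = 1.5310 nats.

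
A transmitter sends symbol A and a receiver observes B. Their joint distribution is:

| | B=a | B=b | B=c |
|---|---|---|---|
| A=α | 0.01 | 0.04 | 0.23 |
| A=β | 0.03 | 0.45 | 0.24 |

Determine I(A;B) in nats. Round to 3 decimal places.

0.106 nats

Marginals: p(A) = (0.2800, 0.7200), p(B) = (0.0400, 0.4900, 0.4700).
I(A;B) = H(A) + H(B) − H(A,B).
H(A) = 0.5930, H(B) = 0.8332, H(A,B) = 1.3199.
I(A;B) = 0.5930 + 0.8332 − 1.3199 = 0.106 nats.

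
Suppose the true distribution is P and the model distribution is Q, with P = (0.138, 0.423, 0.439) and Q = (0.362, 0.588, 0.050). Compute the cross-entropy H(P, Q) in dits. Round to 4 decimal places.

0.7296 dits

H(P,Q) = −Σ p·log₁₀ q.
  −0.138·log₁₀(0.362) = 0.06090
  −0.423·log₁₀(0.588) = 0.09755
  −0.439·log₁₀(0.050) = 0.57115
H(P,Q) = 0.7296 dits.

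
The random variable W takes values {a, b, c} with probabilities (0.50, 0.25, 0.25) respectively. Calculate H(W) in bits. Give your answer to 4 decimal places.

1.5000 bits

H(W) = −Σ p·log₂ p.
  −(0.50)·log₂(0.50) = 0.50000
  −(0.25)·log₂(0.25) = 0.50000
  −(0.25)·log₂(0.25) = 0.50000
Sum: 0.50000 + 0.50000 + 0.50000 = 1.5000 bits.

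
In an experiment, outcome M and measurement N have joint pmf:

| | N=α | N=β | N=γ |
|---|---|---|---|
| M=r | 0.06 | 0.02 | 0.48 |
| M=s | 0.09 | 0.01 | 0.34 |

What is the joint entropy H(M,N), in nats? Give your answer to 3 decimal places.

H(M,N) = −Σ p(x,y)·ln p(x,y) over all 6 cells.
  cell (r,α): −0.06·ln0.06 = 0.1688
  cell (r,β): −0.02·ln0.02 = 0.0782
  cell (r,γ): −0.48·ln0.48 = 0.3523
  cell (s,α): −0.09·ln0.09 = 0.2167
  cell (s,β): −0.01·ln0.01 = 0.0461
  cell (s,γ): −0.34·ln0.34 = 0.3668
Sum = 1.229 nats.

1.229 nats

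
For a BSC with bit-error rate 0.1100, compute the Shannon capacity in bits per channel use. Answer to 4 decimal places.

0.5001 bits

Binary symmetric channel: C = 1 − h₂(ε) where h₂ is the binary entropy function.
h₂(0.1100) = −0.1100·log₂0.1100 − 0.8900·log₂0.8900 = 0.4999.
C = 1 − 0.4999 = 0.5001 bits per channel use.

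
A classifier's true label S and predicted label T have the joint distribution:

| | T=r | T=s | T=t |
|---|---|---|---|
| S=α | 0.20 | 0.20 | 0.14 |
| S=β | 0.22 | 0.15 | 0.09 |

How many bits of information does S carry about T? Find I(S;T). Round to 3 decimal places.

Marginals: p(S) = (0.5400, 0.4600), p(T) = (0.4200, 0.3500, 0.2300).
I(S;T) = H(S) + H(T) − H(S,T).
H(S) = 0.9954, H(T) = 1.5434, H(S,T) = 2.5297.
I(S;T) = 0.9954 + 1.5434 − 2.5297 = 0.009 bits.

0.009 bits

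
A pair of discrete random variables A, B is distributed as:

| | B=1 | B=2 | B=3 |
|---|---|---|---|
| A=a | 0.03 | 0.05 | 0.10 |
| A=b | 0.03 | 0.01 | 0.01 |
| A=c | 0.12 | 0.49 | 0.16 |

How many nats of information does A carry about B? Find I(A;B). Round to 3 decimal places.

Marginals: p(A) = (0.1800, 0.0500, 0.7700), p(B) = (0.1800, 0.5500, 0.2700).
I(A;B) = Σ p(x,y)·ln[p(x,y)/(p(x)p(y))].
  (a,1): 0.03·ln(0.9259) = -0.0023
  (a,2): 0.05·ln(0.5051) = -0.0342
  (a,3): 0.10·ln(2.0576) = 0.0722
  (b,1): 0.03·ln(3.3333) = 0.0361
  (b,2): 0.01·ln(0.3636) = -0.0101
  (b,3): 0.01·ln(0.7407) = -0.0030
  (c,1): 0.12·ln(0.8658) = -0.0173
  (c,2): 0.49·ln(1.1570) = 0.0715
  (c,3): 0.16·ln(0.7696) = -0.0419
Sum = 0.071 nats.

0.071 nats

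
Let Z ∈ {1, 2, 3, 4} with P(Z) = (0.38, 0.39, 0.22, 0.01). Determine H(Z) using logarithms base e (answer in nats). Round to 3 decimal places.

H(Z) = −Σ p·ln p.
  −(0.38)·ln(0.38) = 0.3677
  −(0.39)·ln(0.39) = 0.3672
  −(0.22)·ln(0.22) = 0.3331
  −(0.01)·ln(0.01) = 0.0461
Sum: 0.3677 + 0.3672 + 0.3331 + 0.0461 = 1.114 nats.

1.114 nats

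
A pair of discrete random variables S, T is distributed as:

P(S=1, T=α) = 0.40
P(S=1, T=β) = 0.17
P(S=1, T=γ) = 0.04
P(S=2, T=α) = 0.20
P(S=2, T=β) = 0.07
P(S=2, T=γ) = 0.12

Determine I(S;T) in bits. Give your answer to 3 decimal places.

Marginals: p(S) = (0.6100, 0.3900), p(T) = (0.6000, 0.2400, 0.1600).
I(S;T) = H(S) + H(T) − H(S,T).
H(S) = 0.9648, H(T) = 1.3593, H(S,T) = 2.2491.
I(S;T) = 0.9648 + 1.3593 − 2.2491 = 0.075 bits.

0.075 bits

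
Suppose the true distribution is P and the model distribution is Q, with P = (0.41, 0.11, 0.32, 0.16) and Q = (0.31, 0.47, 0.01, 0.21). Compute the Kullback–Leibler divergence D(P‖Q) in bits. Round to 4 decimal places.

D(P‖Q) = Σ p·log₂(p/q).
  0.41·log₂(0.41/0.31) = 0.16538
  0.11·log₂(0.11/0.47) = -0.23047
  0.32·log₂(0.32/0.01) = 1.60000
  0.16·log₂(0.16/0.21) = -0.06277
D(P‖Q) = 1.4721 bits.

1.4721 bits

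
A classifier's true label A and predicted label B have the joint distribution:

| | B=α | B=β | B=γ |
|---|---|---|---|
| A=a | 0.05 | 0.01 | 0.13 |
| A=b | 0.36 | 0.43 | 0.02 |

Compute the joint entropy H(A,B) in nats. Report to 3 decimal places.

H(A,B) = −Σ p(x,y)·ln p(x,y) over all 6 cells.
  cell (a,α): −0.05·ln0.05 = 0.1498
  cell (a,β): −0.01·ln0.01 = 0.0461
  cell (a,γ): −0.13·ln0.13 = 0.2652
  cell (b,α): −0.36·ln0.36 = 0.3678
  cell (b,β): −0.43·ln0.43 = 0.3629
  cell (b,γ): −0.02·ln0.02 = 0.0782
Sum = 1.270 nats.

1.270 nats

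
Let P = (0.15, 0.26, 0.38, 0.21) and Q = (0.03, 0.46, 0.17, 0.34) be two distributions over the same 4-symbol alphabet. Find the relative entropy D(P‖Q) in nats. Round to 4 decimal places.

0.2975 nats

D(P‖Q) = Σ p·ln(p/q).
  0.15·ln(0.15/0.03) = 0.24142
  0.26·ln(0.26/0.46) = -0.14834
  0.38·ln(0.38/0.17) = 0.30566
  0.21·ln(0.21/0.34) = -0.10119
D(P‖Q) = 0.2975 nats.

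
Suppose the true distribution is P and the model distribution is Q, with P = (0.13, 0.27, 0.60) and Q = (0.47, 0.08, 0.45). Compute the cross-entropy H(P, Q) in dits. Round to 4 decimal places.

H(P,Q) = −Σ p·log₁₀ q.
  −0.13·log₁₀(0.47) = 0.04263
  −0.27·log₁₀(0.08) = 0.29617
  −0.60·log₁₀(0.45) = 0.20807
H(P,Q) = 0.5469 dits.

0.5469 dits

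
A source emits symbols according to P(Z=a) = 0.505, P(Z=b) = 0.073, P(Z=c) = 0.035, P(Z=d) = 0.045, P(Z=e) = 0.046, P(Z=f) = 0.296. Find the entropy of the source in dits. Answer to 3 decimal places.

0.562 dits

H(Z) = −Σ p·log₁₀ p.
  −(0.505)·log₁₀(0.505) = 0.1498
  −(0.073)·log₁₀(0.073) = 0.0830
  −(0.035)·log₁₀(0.035) = 0.0510
  −(0.045)·log₁₀(0.045) = 0.0606
  −(0.046)·log₁₀(0.046) = 0.0615
  −(0.296)·log₁₀(0.296) = 0.1565
Sum: 0.1498 + 0.0830 + 0.0510 + 0.0606 + 0.0615 + 0.1565 = 0.562 dits.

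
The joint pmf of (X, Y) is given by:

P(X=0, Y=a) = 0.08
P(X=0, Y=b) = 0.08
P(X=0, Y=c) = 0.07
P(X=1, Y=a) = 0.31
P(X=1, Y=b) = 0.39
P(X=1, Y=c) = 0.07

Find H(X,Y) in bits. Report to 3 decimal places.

2.174 bits

H(X,Y) = −Σ p(x,y)·log₂ p(x,y) over all 6 cells.
  cell (0,a): −0.08·log₂0.08 = 0.2915
  cell (0,b): −0.08·log₂0.08 = 0.2915
  cell (0,c): −0.07·log₂0.07 = 0.2686
  cell (1,a): −0.31·log₂0.31 = 0.5238
  cell (1,b): −0.39·log₂0.39 = 0.5298
  cell (1,c): −0.07·log₂0.07 = 0.2686
Sum = 2.174 bits.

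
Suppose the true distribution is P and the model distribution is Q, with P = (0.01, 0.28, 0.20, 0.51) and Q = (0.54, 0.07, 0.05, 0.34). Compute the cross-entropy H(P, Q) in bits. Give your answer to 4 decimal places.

H(P,Q) = −Σ p·log₂ q.
  −0.01·log₂(0.54) = 0.00889
  −0.28·log₂(0.07) = 1.07422
  −0.20·log₂(0.05) = 0.86439
  −0.51·log₂(0.34) = 0.79376
H(P,Q) = 2.7413 bits.

2.7413 bits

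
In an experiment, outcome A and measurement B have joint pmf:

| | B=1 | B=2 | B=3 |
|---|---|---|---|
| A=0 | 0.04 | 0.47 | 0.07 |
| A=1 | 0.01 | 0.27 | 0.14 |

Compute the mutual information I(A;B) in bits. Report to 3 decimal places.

0.052 bits

Marginals: p(A) = (0.5800, 0.4200), p(B) = (0.0500, 0.7400, 0.2100).
I(A;B) = Σ p(x,y)·log₂[p(x,y)/(p(x)p(y))].
  (0,1): 0.04·log₂(1.3793) = 0.0186
  (0,2): 0.47·log₂(1.0951) = 0.0616
  (0,3): 0.07·log₂(0.5747) = -0.0559
  (1,1): 0.01·log₂(0.4762) = -0.0107
  (1,2): 0.27·log₂(0.8687) = -0.0548
  (1,3): 0.14·log₂(1.5873) = 0.0933
Sum = 0.052 bits.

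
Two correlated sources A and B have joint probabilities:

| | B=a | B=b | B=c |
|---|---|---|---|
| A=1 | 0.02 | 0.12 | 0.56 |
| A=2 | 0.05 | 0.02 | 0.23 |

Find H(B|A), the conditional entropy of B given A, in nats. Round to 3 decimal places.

0.613 nats

Chain rule: H(B|A) = H(A,B) − H(A).
Marginals: p(A) = (0.7000, 0.3000), p(B) = (0.0700, 0.1400, 0.7900).
H(A,B) = 1.2234 nats; H(A) = 0.6109 nats.
H(B|A) = 1.2234 − 0.6109 = 0.613 nats.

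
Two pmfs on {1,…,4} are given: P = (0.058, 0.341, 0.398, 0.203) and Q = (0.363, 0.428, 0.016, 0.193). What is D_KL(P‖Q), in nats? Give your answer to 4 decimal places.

D(P‖Q) = Σ p·ln(p/q).
  0.058·ln(0.058/0.363) = -0.10637
  0.341·ln(0.341/0.428) = -0.07749
  0.398·ln(0.398/0.016) = 1.27912
  0.203·ln(0.203/0.193) = 0.01025
D(P‖Q) = 1.1055 nats.

1.1055 nats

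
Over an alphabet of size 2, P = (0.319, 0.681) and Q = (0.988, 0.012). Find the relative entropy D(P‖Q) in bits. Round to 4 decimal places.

D(P‖Q) = Σ p·log₂(p/q).
  0.319·log₂(0.319/0.988) = -0.52027
  0.681·log₂(0.681/0.012) = 3.96788
D(P‖Q) = 3.4476 bits.

3.4476 bits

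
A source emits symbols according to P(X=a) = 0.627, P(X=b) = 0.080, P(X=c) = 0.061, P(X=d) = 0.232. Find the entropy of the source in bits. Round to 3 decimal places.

H(X) = −Σ p·log₂ p.
  −(0.627)·log₂(0.627) = 0.4223
  −(0.080)·log₂(0.080) = 0.2915
  −(0.061)·log₂(0.061) = 0.2461
  −(0.232)·log₂(0.232) = 0.4890
Sum: 0.4223 + 0.2915 + 0.2461 + 0.4890 = 1.449 bits.

1.449 bits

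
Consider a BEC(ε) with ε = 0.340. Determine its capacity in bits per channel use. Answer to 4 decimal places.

0.6600 bits

Binary erasure channel: capacity C = 1 − ε.
C = 1 − 0.340 = 0.6600 bits per channel use.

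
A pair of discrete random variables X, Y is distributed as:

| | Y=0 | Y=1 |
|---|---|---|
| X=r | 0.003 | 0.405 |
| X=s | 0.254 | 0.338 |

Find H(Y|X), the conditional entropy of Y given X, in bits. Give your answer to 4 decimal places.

0.6089 bits

Marginals: p(X) = (0.4080, 0.5920), p(Y) = (0.2570, 0.7430).
H(Y|X) = Σ p(X) · H(Y|X=·).
  X=r: p=0.4080, H(Y|X=r) = 0.0627
  X=s: p=0.5920, H(Y|X=s) = 0.9854
Weighted sum = 0.6089 bits.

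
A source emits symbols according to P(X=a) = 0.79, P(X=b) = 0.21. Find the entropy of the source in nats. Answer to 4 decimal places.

H(X) = −Σ p·ln p.
  −(0.79)·ln(0.79) = 0.18622
  −(0.21)·ln(0.21) = 0.32774
Sum: 0.18622 + 0.32774 = 0.5140 nats.

0.5140 nats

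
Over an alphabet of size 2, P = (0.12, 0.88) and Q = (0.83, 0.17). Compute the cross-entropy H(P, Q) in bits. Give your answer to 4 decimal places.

2.2819 bits

H(P,Q) = −Σ p·log₂ q.
  −0.12·log₂(0.83) = 0.03226
  −0.88·log₂(0.17) = 2.24963
H(P,Q) = 2.2819 bits.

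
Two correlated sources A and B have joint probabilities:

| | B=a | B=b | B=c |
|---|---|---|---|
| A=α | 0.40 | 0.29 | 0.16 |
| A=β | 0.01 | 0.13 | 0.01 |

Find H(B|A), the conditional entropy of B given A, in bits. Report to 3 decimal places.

Chain rule: H(B|A) = H(A,B) − H(A).
Marginals: p(A) = (0.8500, 0.1500), p(B) = (0.4100, 0.4200, 0.1700).
H(A,B) = 1.9852 bits; H(A) = 0.6098 bits.
H(B|A) = 1.9852 − 0.6098 = 1.375 bits.

1.375 bits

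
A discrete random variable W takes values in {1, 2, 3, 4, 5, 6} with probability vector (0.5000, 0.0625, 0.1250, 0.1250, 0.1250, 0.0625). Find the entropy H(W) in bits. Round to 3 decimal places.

H(W) = −Σ p·log₂ p.
  −(0.5000)·log₂(0.5000) = 0.5000
  −(0.0625)·log₂(0.0625) = 0.2500
  −(0.1250)·log₂(0.1250) = 0.3750
  −(0.1250)·log₂(0.1250) = 0.3750
  −(0.1250)·log₂(0.1250) = 0.3750
  −(0.0625)·log₂(0.0625) = 0.2500
Sum: 0.5000 + 0.2500 + 0.3750 + 0.3750 + 0.3750 + 0.2500 = 2.125 bits.

2.125 bits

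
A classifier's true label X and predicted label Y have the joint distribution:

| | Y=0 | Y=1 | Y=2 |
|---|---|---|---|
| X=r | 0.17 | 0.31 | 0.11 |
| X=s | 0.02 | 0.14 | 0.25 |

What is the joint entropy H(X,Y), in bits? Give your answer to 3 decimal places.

H(X,Y) = −Σ p(x,y)·log₂ p(x,y) over all 6 cells.
  cell (r,0): −0.17·log₂0.17 = 0.4346
  cell (r,1): −0.31·log₂0.31 = 0.5238
  cell (r,2): −0.11·log₂0.11 = 0.3503
  cell (s,0): −0.02·log₂0.02 = 0.1129
  cell (s,1): −0.14·log₂0.14 = 0.3971
  cell (s,2): −0.25·log₂0.25 = 0.5000
Sum = 2.319 bits.

2.319 bits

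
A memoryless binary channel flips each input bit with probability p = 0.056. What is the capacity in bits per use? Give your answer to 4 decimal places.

0.6886 bits

Binary symmetric channel: C = 1 − h₂(ε) where h₂ is the binary entropy function.
h₂(0.056) = −0.056·log₂0.056 − 0.944·log₂0.944 = 0.3114.
C = 1 − 0.3114 = 0.6886 bits per channel use.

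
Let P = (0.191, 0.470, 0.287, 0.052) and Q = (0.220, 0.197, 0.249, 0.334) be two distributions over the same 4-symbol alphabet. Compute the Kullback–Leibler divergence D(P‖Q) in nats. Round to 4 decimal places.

0.3257 nats

D(P‖Q) = Σ p·ln(p/q).
  0.191·ln(0.191/0.220) = -0.02700
  0.470·ln(0.470/0.197) = 0.40868
  0.287·ln(0.287/0.249) = 0.04076
  0.052·ln(0.052/0.334) = -0.09671
D(P‖Q) = 0.3257 nats.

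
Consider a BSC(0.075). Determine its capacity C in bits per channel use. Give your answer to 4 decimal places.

Binary symmetric channel: C = 1 − h₂(ε) where h₂ is the binary entropy function.
h₂(0.075) = −0.075·log₂0.075 − 0.925·log₂0.925 = 0.3843.
C = 1 − 0.3843 = 0.6157 bits per channel use.

0.6157 bits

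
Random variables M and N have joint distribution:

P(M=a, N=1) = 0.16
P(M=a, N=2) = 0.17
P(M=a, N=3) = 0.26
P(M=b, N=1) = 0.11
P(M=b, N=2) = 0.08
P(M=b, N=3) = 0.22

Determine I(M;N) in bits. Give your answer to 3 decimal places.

Marginals: p(M) = (0.5900, 0.4100), p(N) = (0.2700, 0.2500, 0.4800).
I(M;N) = Σ p(x,y)·log₂[p(x,y)/(p(x)p(y))].
  (a,1): 0.16·log₂(1.0044) = 0.0010
  (a,2): 0.17·log₂(1.1525) = 0.0348
  (a,3): 0.26·log₂(0.9181) = -0.0321
  (b,1): 0.11·log₂(0.9937) = -0.0010
  (b,2): 0.08·log₂(0.7805) = -0.0286
  (b,3): 0.22·log₂(1.1179) = 0.0354
Sum = 0.010 bits.

0.010 bits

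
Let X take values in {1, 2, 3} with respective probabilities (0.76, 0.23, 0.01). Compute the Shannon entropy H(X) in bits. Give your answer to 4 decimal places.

0.8550 bits

H(X) = −Σ p·log₂ p.
  −(0.76)·log₂(0.76) = 0.30091
  −(0.23)·log₂(0.23) = 0.48767
  −(0.01)·log₂(0.01) = 0.06644
Sum: 0.30091 + 0.48767 + 0.06644 = 0.8550 bits.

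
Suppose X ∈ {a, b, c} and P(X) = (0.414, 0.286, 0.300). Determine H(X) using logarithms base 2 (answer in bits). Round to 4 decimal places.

1.5643 bits

H(X) = −Σ p·log₂ p.
  −(0.414)·log₂(0.414) = 0.52673
  −(0.286)·log₂(0.286) = 0.51649
  −(0.300)·log₂(0.300) = 0.52109
Sum: 0.52673 + 0.51649 + 0.52109 = 1.5643 bits.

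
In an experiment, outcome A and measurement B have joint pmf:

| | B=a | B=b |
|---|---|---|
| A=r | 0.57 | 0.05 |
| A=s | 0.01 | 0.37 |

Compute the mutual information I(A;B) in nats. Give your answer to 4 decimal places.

Marginals: p(A) = (0.6200, 0.3800), p(B) = (0.5800, 0.4200).
I(A;B) = Σ p(x,y)·ln[p(x,y)/(p(x)p(y))].
  (r,a): 0.57·ln(1.5851) = 0.26257
  (r,b): 0.05·ln(0.1920) = -0.08251
  (s,a): 0.01·ln(0.0454) = -0.03093
  (s,b): 0.37·ln(2.3183) = 0.31111
Sum = 0.4602 nats.

0.4602 nats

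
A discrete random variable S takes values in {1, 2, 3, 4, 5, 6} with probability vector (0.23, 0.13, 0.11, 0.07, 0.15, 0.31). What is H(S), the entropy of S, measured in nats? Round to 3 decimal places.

H(S) = −Σ p·ln p.
  −(0.23)·ln(0.23) = 0.3380
  −(0.13)·ln(0.13) = 0.2652
  −(0.11)·ln(0.11) = 0.2428
  −(0.07)·ln(0.07) = 0.1861
  −(0.15)·ln(0.15) = 0.2846
  −(0.31)·ln(0.31) = 0.3631
Sum: 0.3380 + 0.2652 + 0.2428 + 0.1861 + 0.2846 + 0.3631 = 1.680 nats.

1.680 nats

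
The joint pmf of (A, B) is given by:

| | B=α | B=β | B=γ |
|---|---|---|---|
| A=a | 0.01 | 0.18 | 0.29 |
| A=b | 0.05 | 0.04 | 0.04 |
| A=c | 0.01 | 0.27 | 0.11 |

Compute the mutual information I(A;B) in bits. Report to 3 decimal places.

0.171 bits

Marginals: p(A) = (0.4800, 0.1300, 0.3900), p(B) = (0.0700, 0.4900, 0.4400).
I(A;B) = H(A) + H(B) − H(A,B).
H(A) = 1.4207, H(B) = 1.2940, H(A,B) = 2.5440.
I(A;B) = 1.4207 + 1.2940 − 2.5440 = 0.171 bits.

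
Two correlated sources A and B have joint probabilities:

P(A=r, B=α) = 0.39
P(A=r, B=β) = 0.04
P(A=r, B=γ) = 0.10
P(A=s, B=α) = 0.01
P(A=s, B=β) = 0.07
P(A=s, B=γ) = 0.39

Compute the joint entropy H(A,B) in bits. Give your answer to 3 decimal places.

1.913 bits

H(A,B) = −Σ p(x,y)·log₂ p(x,y) over all 6 cells.
  cell (r,α): −0.39·log₂0.39 = 0.5298
  cell (r,β): −0.04·log₂0.04 = 0.1858
  cell (r,γ): −0.10·log₂0.10 = 0.3322
  cell (s,α): −0.01·log₂0.01 = 0.0664
  cell (s,β): −0.07·log₂0.07 = 0.2686
  cell (s,γ): −0.39·log₂0.39 = 0.5298
Sum = 1.913 bits.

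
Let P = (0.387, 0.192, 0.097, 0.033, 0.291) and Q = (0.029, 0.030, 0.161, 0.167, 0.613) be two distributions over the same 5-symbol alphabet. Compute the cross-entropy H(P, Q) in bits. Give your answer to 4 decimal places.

3.4943 bits

H(P,Q) = −Σ p·log₂ q.
  −0.387·log₂(0.029) = 1.97672
  −0.192·log₂(0.030) = 0.97131
  −0.097·log₂(0.161) = 0.25558
  −0.033·log₂(0.167) = 0.08521
  −0.291·log₂(0.613) = 0.20546
H(P,Q) = 3.4943 bits.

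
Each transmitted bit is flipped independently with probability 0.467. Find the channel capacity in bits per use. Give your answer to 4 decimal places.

Binary symmetric channel: C = 1 − h₂(ε) where h₂ is the binary entropy function.
h₂(0.467) = −0.467·log₂0.467 − 0.533·log₂0.533 = 0.9969.
C = 1 − 0.9969 = 0.0031 bits per channel use.

0.0031 bits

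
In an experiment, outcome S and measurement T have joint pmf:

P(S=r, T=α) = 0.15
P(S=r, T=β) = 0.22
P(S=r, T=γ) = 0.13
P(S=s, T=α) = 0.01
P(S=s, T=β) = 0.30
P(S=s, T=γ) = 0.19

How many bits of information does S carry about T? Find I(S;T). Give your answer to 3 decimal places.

0.123 bits

Marginals: p(S) = (0.5000, 0.5000), p(T) = (0.1600, 0.5200, 0.3200).
I(S;T) = H(S) + H(T) − H(S,T).
H(S) = 1.0000, H(T) = 1.4396, H(S,T) = 2.3165.
I(S;T) = 1.0000 + 1.4396 − 2.3165 = 0.123 bits.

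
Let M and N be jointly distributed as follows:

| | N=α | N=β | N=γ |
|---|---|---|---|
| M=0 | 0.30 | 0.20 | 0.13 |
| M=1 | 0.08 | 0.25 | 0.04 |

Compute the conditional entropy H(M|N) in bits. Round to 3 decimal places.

Chain rule: H(M|N) = H(M,N) − H(N).
Marginals: p(M) = (0.6300, 0.3700), p(N) = (0.3800, 0.4500, 0.1700).
H(M,N) = 2.3454 bits; H(N) = 1.4834 bits.
H(M|N) = 2.3454 − 1.4834 = 0.862 bits.

0.862 bits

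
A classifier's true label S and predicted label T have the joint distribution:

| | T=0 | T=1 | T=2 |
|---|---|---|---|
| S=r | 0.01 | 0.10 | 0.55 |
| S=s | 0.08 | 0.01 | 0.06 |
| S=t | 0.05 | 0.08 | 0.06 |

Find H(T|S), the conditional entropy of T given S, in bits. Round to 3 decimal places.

Chain rule: H(T|S) = H(S,T) − H(S).
Marginals: p(S) = (0.6600, 0.1500, 0.1900), p(T) = (0.1400, 0.1900, 0.6700).
H(S,T) = 2.2256 bits; H(S) = 1.2614 bits.
H(T|S) = 2.2256 − 1.2614 = 0.964 bits.

0.964 bits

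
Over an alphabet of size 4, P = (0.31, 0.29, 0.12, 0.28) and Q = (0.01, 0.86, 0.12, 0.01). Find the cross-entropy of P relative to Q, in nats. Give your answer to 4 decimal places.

H(P,Q) = −Σ p·ln q.
  −0.31·ln(0.01) = 1.42760
  −0.29·ln(0.86) = 0.04374
  −0.12·ln(0.12) = 0.25443
  −0.28·ln(0.01) = 1.28945
H(P,Q) = 3.0152 nats.

3.0152 nats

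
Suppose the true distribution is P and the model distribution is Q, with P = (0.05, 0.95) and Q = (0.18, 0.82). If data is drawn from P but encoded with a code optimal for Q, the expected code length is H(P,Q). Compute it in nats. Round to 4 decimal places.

0.2743 nats

H(P,Q) = −Σ p·ln q.
  −0.05·ln(0.18) = 0.08574
  −0.95·ln(0.82) = 0.18853
H(P,Q) = 0.2743 nats.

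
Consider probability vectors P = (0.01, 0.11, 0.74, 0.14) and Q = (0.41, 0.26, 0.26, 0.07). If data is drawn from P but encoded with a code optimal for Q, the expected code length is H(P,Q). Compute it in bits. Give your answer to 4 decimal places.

2.2019 bits

H(P,Q) = −Σ p·log₂ q.
  −0.01·log₂(0.41) = 0.01286
  −0.11·log₂(0.26) = 0.21378
  −0.74·log₂(0.26) = 1.43813
  −0.14·log₂(0.07) = 0.53711
H(P,Q) = 2.2019 bits.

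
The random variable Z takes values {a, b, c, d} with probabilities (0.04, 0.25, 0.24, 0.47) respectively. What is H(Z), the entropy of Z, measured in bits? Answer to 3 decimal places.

1.692 bits

H(Z) = −Σ p·log₂ p.
  −(0.04)·log₂(0.04) = 0.1858
  −(0.25)·log₂(0.25) = 0.5000
  −(0.24)·log₂(0.24) = 0.4941
  −(0.47)·log₂(0.47) = 0.5120
Sum: 0.1858 + 0.5000 + 0.4941 + 0.5120 = 1.692 bits.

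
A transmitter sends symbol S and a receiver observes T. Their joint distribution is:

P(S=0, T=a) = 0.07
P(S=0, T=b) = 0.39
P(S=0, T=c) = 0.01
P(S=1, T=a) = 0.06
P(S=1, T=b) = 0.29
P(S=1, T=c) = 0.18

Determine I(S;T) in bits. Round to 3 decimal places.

0.142 bits

Marginals: p(S) = (0.4700, 0.5300), p(T) = (0.1300, 0.6800, 0.1900).
I(S;T) = H(S) + H(T) − H(S,T).
H(S) = 0.9974, H(T) = 1.2162, H(S,T) = 2.0715.
I(S;T) = 0.9974 + 1.2162 − 2.0715 = 0.142 bits.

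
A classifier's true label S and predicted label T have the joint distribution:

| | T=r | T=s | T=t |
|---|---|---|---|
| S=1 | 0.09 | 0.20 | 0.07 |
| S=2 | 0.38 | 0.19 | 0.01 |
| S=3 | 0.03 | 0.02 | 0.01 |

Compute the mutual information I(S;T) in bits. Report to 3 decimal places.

0.141 bits

Marginals: p(S) = (0.3600, 0.5800, 0.0600), p(T) = (0.5000, 0.4100, 0.0900).
I(S;T) = H(S) + H(T) − H(S,T).
H(S) = 1.2300, H(T) = 1.3400, H(S,T) = 2.4288.
I(S;T) = 1.2300 + 1.3400 − 2.4288 = 0.141 bits.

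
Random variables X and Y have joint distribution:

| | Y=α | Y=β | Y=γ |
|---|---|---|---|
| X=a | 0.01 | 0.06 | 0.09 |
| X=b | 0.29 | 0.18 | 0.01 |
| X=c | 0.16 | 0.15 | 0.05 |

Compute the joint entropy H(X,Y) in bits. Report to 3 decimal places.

H(X,Y) = −Σ p(x,y)·log₂ p(x,y) over all 9 cells.
  cell (a,α): −0.01·log₂0.01 = 0.0664
  cell (a,β): −0.06·log₂0.06 = 0.2435
  cell (a,γ): −0.09·log₂0.09 = 0.3127
  cell (b,α): −0.29·log₂0.29 = 0.5179
  cell (b,β): −0.18·log₂0.18 = 0.4453
  cell (b,γ): −0.01·log₂0.01 = 0.0664
  cell (c,α): −0.16·log₂0.16 = 0.4230
  cell (c,β): −0.15·log₂0.15 = 0.4105
  cell (c,γ): −0.05·log₂0.05 = 0.2161
Sum = 2.702 bits.

2.702 bits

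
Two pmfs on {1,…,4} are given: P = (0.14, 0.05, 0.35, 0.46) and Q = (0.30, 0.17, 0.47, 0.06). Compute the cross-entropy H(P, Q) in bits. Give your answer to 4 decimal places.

2.6193 bits

H(P,Q) = −Σ p·log₂ q.
  −0.14·log₂(0.30) = 0.24318
  −0.05·log₂(0.17) = 0.12782
  −0.35·log₂(0.47) = 0.38124
  −0.46·log₂(0.06) = 1.86709
H(P,Q) = 2.6193 bits.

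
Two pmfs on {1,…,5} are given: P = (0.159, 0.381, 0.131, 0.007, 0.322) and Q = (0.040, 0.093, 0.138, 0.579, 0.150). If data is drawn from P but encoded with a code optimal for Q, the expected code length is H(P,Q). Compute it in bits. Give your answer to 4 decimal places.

3.3050 bits

H(P,Q) = −Σ p·log₂ q.
  −0.159·log₂(0.040) = 0.73837
  −0.381·log₂(0.093) = 1.30554
  −0.131·log₂(0.138) = 0.37430
  −0.007·log₂(0.579) = 0.00552
  −0.322·log₂(0.150) = 0.88130
H(P,Q) = 3.3050 bits.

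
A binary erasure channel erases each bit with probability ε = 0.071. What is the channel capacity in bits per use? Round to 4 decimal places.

Binary erasure channel: capacity C = 1 − ε.
C = 1 − 0.071 = 0.9290 bits per channel use.

0.9290 bits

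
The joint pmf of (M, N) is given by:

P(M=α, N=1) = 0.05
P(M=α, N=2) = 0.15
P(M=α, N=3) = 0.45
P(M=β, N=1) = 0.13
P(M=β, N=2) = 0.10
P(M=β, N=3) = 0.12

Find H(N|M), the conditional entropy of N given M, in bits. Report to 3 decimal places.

Chain rule: H(N|M) = H(M,N) − H(M).
Marginals: p(M) = (0.6500, 0.3500), p(N) = (0.1800, 0.2500, 0.5700).
H(M,N) = 2.2269 bits; H(M) = 0.9341 bits.
H(N|M) = 2.2269 − 0.9341 = 1.293 bits.

1.293 bits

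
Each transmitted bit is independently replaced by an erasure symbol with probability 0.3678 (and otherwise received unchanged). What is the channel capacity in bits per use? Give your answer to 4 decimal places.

Binary erasure channel: capacity C = 1 − ε.
C = 1 − 0.3678 = 0.6322 bits per channel use.

0.6322 bits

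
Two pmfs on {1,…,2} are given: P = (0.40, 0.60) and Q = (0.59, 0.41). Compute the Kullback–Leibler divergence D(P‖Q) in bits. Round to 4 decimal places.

0.1053 bits

D(P‖Q) = Σ p·log₂(p/q).
  0.40·log₂(0.40/0.59) = -0.22429
  0.60·log₂(0.60/0.41) = 0.32960
D(P‖Q) = 0.1053 bits.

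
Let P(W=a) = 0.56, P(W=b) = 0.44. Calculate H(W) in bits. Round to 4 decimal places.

0.9896 bits

H(W) = −Σ p·log₂ p.
  −(0.56)·log₂(0.56) = 0.46844
  −(0.44)·log₂(0.44) = 0.52115
Sum: 0.46844 + 0.52115 = 0.9896 bits.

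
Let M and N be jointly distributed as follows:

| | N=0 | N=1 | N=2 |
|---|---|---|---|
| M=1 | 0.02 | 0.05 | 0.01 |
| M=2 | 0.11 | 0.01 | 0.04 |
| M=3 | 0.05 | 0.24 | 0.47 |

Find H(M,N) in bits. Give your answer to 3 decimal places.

H(M,N) = −Σ p(x,y)·log₂ p(x,y) over all 9 cells.
  cell (1,0): −0.02·log₂0.02 = 0.1129
  cell (1,1): −0.05·log₂0.05 = 0.2161
  cell (1,2): −0.01·log₂0.01 = 0.0664
  cell (2,0): −0.11·log₂0.11 = 0.3503
  cell (2,1): −0.01·log₂0.01 = 0.0664
  cell (2,2): −0.04·log₂0.04 = 0.1858
  cell (3,0): −0.05·log₂0.05 = 0.2161
  cell (3,1): −0.24·log₂0.24 = 0.4941
  cell (3,2): −0.47·log₂0.47 = 0.5120
Sum = 2.220 bits.

2.220 bits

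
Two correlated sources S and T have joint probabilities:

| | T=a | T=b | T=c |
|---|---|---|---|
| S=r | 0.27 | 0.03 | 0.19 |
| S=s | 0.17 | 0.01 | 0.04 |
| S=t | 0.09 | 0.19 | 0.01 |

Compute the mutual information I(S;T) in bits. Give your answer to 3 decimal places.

Marginals: p(S) = (0.4900, 0.2200, 0.2900), p(T) = (0.5300, 0.2300, 0.2400).
I(S;T) = H(S) + H(T) − H(S,T).
H(S) = 1.5028, H(T) = 1.4672, H(S,T) = 2.6381.
I(S;T) = 1.5028 + 1.4672 − 2.6381 = 0.332 bits.

0.332 bits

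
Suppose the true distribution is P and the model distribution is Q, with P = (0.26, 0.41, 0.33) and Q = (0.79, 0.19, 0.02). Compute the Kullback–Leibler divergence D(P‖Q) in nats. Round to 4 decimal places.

0.9515 nats

D(P‖Q) = Σ p·ln(p/q).
  0.26·ln(0.26/0.79) = -0.28895
  0.41·ln(0.41/0.19) = 0.31534
  0.33·ln(0.33/0.02) = 0.92511
D(P‖Q) = 0.9515 nats.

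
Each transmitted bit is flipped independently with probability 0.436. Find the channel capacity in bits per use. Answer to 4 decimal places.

0.0119 bits

Binary symmetric channel: C = 1 − h₂(ε) where h₂ is the binary entropy function.
h₂(0.436) = −0.436·log₂0.436 − 0.564·log₂0.564 = 0.9881.
C = 1 − 0.9881 = 0.0119 bits per channel use.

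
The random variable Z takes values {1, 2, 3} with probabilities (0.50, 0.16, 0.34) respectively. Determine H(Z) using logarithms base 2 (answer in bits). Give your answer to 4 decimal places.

H(Z) = −Σ p·log₂ p.
  −(0.50)·log₂(0.50) = 0.50000
  −(0.16)·log₂(0.16) = 0.42302
  −(0.34)·log₂(0.34) = 0.52917
Sum: 0.50000 + 0.42302 + 0.52917 = 1.4522 bits.

1.4522 bits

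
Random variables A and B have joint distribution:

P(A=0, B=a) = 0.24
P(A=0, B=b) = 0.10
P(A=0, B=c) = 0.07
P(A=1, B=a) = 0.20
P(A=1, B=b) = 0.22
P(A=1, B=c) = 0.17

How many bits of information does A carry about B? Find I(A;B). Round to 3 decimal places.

Marginals: p(A) = (0.4100, 0.5900), p(B) = (0.4400, 0.3200, 0.2400).
I(A;B) = Σ p(x,y)·log₂[p(x,y)/(p(x)p(y))].
  (0,a): 0.24·log₂(1.3304) = 0.0988
  (0,b): 0.10·log₂(0.7622) = -0.0392
  (0,c): 0.07·log₂(0.7114) = -0.0344
  (1,a): 0.20·log₂(0.7704) = -0.0753
  (1,b): 0.22·log₂(1.1653) = 0.0485
  (1,c): 0.17·log₂(1.2006) = 0.0448
Sum = 0.043 bits.

0.043 bits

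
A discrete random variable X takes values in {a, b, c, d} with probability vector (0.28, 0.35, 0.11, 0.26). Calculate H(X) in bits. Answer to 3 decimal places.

1.900 bits

H(X) = −Σ p·log₂ p.
  −(0.28)·log₂(0.28) = 0.5142
  −(0.35)·log₂(0.35) = 0.5301
  −(0.11)·log₂(0.11) = 0.3503
  −(0.26)·log₂(0.26) = 0.5053
Sum: 0.5142 + 0.5301 + 0.3503 + 0.5053 = 1.900 bits.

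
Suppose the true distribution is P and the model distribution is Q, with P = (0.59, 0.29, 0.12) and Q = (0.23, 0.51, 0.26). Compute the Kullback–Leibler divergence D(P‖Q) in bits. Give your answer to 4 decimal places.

D(P‖Q) = Σ p·log₂(p/q).
  0.59·log₂(0.59/0.23) = 0.80186
  0.29·log₂(0.29/0.51) = -0.23619
  0.12·log₂(0.12/0.26) = -0.13386
D(P‖Q) = 0.4318 bits.

0.4318 bits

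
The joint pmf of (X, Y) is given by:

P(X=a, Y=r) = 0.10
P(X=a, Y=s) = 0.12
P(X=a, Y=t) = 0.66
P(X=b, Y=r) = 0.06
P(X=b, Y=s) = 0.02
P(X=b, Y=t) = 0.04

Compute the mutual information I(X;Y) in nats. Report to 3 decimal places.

Marginals: p(X) = (0.8800, 0.1200), p(Y) = (0.1600, 0.1400, 0.7000).
I(X;Y) = Σ p(x,y)·ln[p(x,y)/(p(x)p(y))].
  (a,r): 0.10·ln(0.7102) = -0.0342
  (a,s): 0.12·ln(0.9740) = -0.0032
  (a,t): 0.66·ln(1.0714) = 0.0455
  (b,r): 0.06·ln(3.1250) = 0.0684
  (b,s): 0.02·ln(1.1905) = 0.0035
  (b,t): 0.04·ln(0.4762) = -0.0297
Sum = 0.050 nats.

0.050 nats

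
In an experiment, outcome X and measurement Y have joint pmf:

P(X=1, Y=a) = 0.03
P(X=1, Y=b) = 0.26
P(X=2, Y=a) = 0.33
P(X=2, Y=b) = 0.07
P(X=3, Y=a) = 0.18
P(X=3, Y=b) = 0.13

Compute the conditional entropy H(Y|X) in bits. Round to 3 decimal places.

0.711 bits

Chain rule: H(Y|X) = H(X,Y) − H(X).
Marginals: p(X) = (0.2900, 0.4000, 0.3100), p(Y) = (0.5400, 0.4600).
H(X,Y) = 2.2814 bits; H(X) = 1.5705 bits.
H(Y|X) = 2.2814 − 1.5705 = 0.711 bits.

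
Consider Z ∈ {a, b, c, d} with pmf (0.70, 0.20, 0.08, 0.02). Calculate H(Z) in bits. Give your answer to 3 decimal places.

1.229 bits

H(Z) = −Σ p·log₂ p.
  −(0.70)·log₂(0.70) = 0.3602
  −(0.20)·log₂(0.20) = 0.4644
  −(0.08)·log₂(0.08) = 0.2915
  −(0.02)·log₂(0.02) = 0.1129
Sum: 0.3602 + 0.4644 + 0.2915 + 0.1129 = 1.229 bits.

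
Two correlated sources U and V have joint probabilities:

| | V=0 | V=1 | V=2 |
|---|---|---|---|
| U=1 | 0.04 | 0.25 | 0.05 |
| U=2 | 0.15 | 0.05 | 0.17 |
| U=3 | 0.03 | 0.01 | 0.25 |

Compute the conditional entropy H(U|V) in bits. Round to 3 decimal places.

1.165 bits

Marginals: p(U) = (0.3400, 0.3700, 0.2900), p(V) = (0.2200, 0.3100, 0.4700).
H(U|V) = Σ p(V) · H(U|V=·).
  V=0: p=0.2200, H(U|V=0) = 1.2159
  V=1: p=0.3100, H(U|V=1) = 0.8346
  V=2: p=0.4700, H(U|V=2) = 1.3590
Weighted sum = 1.165 bits.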